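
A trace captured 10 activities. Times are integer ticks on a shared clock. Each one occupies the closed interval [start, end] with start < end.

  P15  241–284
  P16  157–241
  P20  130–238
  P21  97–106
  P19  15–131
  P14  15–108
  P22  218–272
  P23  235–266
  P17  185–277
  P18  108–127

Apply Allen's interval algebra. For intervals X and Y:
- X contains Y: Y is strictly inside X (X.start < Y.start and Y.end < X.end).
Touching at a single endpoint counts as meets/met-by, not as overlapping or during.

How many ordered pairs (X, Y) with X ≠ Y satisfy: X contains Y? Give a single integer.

6

Checking all 90 ordered pairs for relation 'contains'; matching pairs in alphabetical order:
(P14, P21): P14 contains P21 ✓
(P17, P22): P17 contains P22 ✓
(P17, P23): P17 contains P23 ✓
(P19, P18): P19 contains P18 ✓
(P19, P21): P19 contains P21 ✓
(P22, P23): P22 contains P23 ✓
Count: 6.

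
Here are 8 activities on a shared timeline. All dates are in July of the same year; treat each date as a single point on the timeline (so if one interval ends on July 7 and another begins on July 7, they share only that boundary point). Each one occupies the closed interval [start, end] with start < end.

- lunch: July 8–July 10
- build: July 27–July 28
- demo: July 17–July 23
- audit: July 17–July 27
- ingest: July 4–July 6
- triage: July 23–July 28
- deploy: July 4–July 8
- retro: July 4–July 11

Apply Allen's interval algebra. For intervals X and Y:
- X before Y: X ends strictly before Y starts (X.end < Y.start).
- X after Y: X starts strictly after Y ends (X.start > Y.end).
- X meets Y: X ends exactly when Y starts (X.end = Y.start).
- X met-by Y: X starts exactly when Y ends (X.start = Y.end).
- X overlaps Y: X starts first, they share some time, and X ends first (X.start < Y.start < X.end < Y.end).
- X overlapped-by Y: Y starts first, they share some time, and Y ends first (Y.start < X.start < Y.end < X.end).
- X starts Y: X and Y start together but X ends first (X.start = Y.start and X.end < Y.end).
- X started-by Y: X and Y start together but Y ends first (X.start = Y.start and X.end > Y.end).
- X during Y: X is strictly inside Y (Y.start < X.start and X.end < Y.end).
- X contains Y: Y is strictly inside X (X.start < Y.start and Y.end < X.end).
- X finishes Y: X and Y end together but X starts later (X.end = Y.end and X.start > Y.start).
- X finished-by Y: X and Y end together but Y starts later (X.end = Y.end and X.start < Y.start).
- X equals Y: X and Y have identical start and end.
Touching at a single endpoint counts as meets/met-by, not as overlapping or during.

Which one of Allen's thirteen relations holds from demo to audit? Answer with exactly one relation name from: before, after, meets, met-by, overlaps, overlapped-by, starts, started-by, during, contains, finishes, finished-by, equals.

starts

demo = [July 17, July 23]; audit = [July 17, July 27].
Compare endpoints: demo.start = audit.start, demo.start < audit.end, demo.end > audit.start, demo.end < audit.end.
That pattern is 'starts'.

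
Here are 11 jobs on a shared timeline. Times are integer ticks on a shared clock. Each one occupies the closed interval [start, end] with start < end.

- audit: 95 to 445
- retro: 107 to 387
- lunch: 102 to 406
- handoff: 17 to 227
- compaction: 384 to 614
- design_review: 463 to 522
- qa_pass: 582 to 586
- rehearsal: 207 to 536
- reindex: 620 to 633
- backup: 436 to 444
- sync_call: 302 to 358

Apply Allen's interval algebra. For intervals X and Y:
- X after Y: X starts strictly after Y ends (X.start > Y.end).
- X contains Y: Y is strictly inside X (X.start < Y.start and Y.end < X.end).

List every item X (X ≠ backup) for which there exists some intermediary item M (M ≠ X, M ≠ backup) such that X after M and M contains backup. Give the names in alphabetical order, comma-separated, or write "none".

Target backup = [436, 444].
Intermediaries M with M contains backup: audit, compaction, rehearsal.
Via audit — items with X after audit: design_review, qa_pass, reindex.
Via compaction — items with X after compaction: reindex.
Via rehearsal — items with X after rehearsal: qa_pass, reindex.
Union: design_review, qa_pass, reindex.

design_review, qa_pass, reindex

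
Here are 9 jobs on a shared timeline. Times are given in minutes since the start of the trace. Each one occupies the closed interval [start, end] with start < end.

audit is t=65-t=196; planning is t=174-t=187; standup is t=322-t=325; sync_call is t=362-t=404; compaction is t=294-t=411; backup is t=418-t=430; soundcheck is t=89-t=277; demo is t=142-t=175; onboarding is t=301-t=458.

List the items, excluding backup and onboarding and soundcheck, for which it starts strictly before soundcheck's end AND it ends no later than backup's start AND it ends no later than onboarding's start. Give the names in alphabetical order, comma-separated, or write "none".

Conditions: its start is strictly before soundcheck's end (X.start < t=277) AND its end is no later than backup's start (X.end <= t=418) AND its end is no later than onboarding's start (X.end <= t=301).
audit: start t=65 < t=277? ✓; end t=196 <= t=418? ✓; end t=196 <= t=301? ✓ → yes.
compaction: start t=294 < t=277? ✗; end t=411 <= t=418? ✓; end t=411 <= t=301? ✗ → no.
demo: start t=142 < t=277? ✓; end t=175 <= t=418? ✓; end t=175 <= t=301? ✓ → yes.
planning: start t=174 < t=277? ✓; end t=187 <= t=418? ✓; end t=187 <= t=301? ✓ → yes.
standup: start t=322 < t=277? ✗; end t=325 <= t=418? ✓; end t=325 <= t=301? ✗ → no.
sync_call: start t=362 < t=277? ✗; end t=404 <= t=418? ✓; end t=404 <= t=301? ✗ → no.
Result: audit, demo, planning.

audit, demo, planning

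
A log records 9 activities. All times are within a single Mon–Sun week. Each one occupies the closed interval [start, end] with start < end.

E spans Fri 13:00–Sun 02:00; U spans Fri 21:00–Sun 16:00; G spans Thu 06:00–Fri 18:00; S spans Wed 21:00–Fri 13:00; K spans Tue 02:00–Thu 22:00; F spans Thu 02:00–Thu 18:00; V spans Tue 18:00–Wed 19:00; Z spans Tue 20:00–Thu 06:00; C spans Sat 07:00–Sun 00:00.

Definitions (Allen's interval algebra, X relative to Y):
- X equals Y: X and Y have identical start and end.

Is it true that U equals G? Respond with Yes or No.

No

U = [Fri 21:00, Sun 16:00], G = [Thu 06:00, Fri 18:00].
Actual relation of U to G: after.
Asked whether 'equals' holds → No.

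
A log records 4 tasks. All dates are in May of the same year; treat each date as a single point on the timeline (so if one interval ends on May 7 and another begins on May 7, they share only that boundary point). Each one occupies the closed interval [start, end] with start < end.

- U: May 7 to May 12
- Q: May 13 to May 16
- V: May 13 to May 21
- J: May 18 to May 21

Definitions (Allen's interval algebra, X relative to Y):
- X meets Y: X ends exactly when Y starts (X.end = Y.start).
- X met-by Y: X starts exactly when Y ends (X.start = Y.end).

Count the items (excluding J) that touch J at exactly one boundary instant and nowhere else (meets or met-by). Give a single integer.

Target J = [May 18, May 21].
Q [May 13, May 16] → before → no.
U [May 7, May 12] → before → no.
V [May 13, May 21] → finished-by → no.
Total: 0.

0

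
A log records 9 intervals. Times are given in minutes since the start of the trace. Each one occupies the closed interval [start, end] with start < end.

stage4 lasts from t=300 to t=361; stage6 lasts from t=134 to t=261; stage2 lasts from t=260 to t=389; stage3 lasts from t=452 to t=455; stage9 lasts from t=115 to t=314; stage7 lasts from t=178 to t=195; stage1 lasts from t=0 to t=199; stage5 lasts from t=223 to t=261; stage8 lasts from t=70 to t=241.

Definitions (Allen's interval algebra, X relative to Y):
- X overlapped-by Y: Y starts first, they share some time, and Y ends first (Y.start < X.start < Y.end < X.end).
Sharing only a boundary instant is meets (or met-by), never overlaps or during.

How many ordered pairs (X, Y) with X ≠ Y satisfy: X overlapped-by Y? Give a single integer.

Checking all 72 ordered pairs for relation 'overlapped-by'; matching pairs in alphabetical order:
(stage2, stage5): stage2 overlapped-by stage5 ✓
(stage2, stage6): stage2 overlapped-by stage6 ✓
(stage2, stage9): stage2 overlapped-by stage9 ✓
(stage4, stage9): stage4 overlapped-by stage9 ✓
(stage5, stage8): stage5 overlapped-by stage8 ✓
(stage6, stage1): stage6 overlapped-by stage1 ✓
(stage6, stage8): stage6 overlapped-by stage8 ✓
(stage8, stage1): stage8 overlapped-by stage1 ✓
(stage9, stage1): stage9 overlapped-by stage1 ✓
(stage9, stage8): stage9 overlapped-by stage8 ✓
Count: 10.

10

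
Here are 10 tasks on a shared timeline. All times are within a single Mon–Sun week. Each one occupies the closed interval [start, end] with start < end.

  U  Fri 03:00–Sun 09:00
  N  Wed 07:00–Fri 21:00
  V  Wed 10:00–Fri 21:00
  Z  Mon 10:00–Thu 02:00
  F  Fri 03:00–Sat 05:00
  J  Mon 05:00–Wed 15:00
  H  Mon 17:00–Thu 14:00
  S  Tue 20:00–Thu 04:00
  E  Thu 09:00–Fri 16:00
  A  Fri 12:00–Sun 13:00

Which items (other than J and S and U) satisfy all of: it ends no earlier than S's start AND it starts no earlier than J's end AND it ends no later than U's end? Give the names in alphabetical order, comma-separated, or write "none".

E, F

Conditions: its end is no earlier than S's start (X.end >= Tue 20:00) AND its start is no earlier than J's end (X.start >= Wed 15:00) AND its end is no later than U's end (X.end <= Sun 09:00).
A: end Sun 13:00 >= Tue 20:00? ✓; start Fri 12:00 >= Wed 15:00? ✓; end Sun 13:00 <= Sun 09:00? ✗ → no.
E: end Fri 16:00 >= Tue 20:00? ✓; start Thu 09:00 >= Wed 15:00? ✓; end Fri 16:00 <= Sun 09:00? ✓ → yes.
F: end Sat 05:00 >= Tue 20:00? ✓; start Fri 03:00 >= Wed 15:00? ✓; end Sat 05:00 <= Sun 09:00? ✓ → yes.
H: end Thu 14:00 >= Tue 20:00? ✓; start Mon 17:00 >= Wed 15:00? ✗; end Thu 14:00 <= Sun 09:00? ✓ → no.
N: end Fri 21:00 >= Tue 20:00? ✓; start Wed 07:00 >= Wed 15:00? ✗; end Fri 21:00 <= Sun 09:00? ✓ → no.
V: end Fri 21:00 >= Tue 20:00? ✓; start Wed 10:00 >= Wed 15:00? ✗; end Fri 21:00 <= Sun 09:00? ✓ → no.
Z: end Thu 02:00 >= Tue 20:00? ✓; start Mon 10:00 >= Wed 15:00? ✗; end Thu 02:00 <= Sun 09:00? ✓ → no.
Result: E, F.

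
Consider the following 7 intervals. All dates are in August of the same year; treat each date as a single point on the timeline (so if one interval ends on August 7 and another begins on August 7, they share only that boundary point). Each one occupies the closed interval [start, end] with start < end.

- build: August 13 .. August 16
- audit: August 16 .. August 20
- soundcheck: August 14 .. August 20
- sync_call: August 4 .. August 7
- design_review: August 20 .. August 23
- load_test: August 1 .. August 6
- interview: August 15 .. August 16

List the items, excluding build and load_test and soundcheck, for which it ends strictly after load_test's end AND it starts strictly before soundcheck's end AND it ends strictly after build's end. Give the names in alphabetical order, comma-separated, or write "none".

Conditions: its end is strictly after load_test's end (X.end > August 6) AND its start is strictly before soundcheck's end (X.start < August 20) AND its end is strictly after build's end (X.end > August 16).
audit: end August 20 > August 6? ✓; start August 16 < August 20? ✓; end August 20 > August 16? ✓ → yes.
design_review: end August 23 > August 6? ✓; start August 20 < August 20? ✗; end August 23 > August 16? ✓ → no.
interview: end August 16 > August 6? ✓; start August 15 < August 20? ✓; end August 16 > August 16? ✗ → no.
sync_call: end August 7 > August 6? ✓; start August 4 < August 20? ✓; end August 7 > August 16? ✗ → no.
Result: audit.

audit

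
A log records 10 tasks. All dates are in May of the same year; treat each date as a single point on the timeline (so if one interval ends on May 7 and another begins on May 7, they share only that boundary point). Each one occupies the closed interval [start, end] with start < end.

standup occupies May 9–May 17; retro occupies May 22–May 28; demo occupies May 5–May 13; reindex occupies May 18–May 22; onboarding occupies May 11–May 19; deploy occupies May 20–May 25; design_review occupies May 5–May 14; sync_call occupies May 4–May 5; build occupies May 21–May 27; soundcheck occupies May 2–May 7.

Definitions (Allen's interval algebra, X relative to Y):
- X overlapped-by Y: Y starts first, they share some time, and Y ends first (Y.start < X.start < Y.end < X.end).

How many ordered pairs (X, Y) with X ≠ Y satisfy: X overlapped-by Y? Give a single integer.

Checking all 90 ordered pairs for relation 'overlapped-by'; matching pairs in alphabetical order:
(build, deploy): build overlapped-by deploy ✓
(build, reindex): build overlapped-by reindex ✓
(demo, soundcheck): demo overlapped-by soundcheck ✓
(deploy, reindex): deploy overlapped-by reindex ✓
(design_review, soundcheck): design_review overlapped-by soundcheck ✓
(onboarding, demo): onboarding overlapped-by demo ✓
(onboarding, design_review): onboarding overlapped-by design_review ✓
(onboarding, standup): onboarding overlapped-by standup ✓
(reindex, onboarding): reindex overlapped-by onboarding ✓
(retro, build): retro overlapped-by build ✓
(retro, deploy): retro overlapped-by deploy ✓
(standup, demo): standup overlapped-by demo ✓
(standup, design_review): standup overlapped-by design_review ✓
Count: 13.

13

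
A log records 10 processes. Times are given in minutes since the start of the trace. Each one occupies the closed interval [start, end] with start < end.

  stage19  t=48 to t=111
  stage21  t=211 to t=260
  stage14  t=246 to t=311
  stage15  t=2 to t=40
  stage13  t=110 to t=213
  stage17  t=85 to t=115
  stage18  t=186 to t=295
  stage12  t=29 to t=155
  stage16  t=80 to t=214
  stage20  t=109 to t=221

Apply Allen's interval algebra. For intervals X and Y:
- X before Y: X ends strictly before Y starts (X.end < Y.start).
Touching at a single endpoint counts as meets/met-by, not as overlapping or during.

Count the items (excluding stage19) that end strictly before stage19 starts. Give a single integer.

1

Target stage19 = [t=48, t=111].
stage12 [t=29, t=155] → contains → no.
stage13 [t=110, t=213] → overlapped-by → no.
stage14 [t=246, t=311] → after → no.
stage15 [t=2, t=40] → before → counts.
stage16 [t=80, t=214] → overlapped-by → no.
stage17 [t=85, t=115] → overlapped-by → no.
stage18 [t=186, t=295] → after → no.
stage20 [t=109, t=221] → overlapped-by → no.
stage21 [t=211, t=260] → after → no.
Total: 1.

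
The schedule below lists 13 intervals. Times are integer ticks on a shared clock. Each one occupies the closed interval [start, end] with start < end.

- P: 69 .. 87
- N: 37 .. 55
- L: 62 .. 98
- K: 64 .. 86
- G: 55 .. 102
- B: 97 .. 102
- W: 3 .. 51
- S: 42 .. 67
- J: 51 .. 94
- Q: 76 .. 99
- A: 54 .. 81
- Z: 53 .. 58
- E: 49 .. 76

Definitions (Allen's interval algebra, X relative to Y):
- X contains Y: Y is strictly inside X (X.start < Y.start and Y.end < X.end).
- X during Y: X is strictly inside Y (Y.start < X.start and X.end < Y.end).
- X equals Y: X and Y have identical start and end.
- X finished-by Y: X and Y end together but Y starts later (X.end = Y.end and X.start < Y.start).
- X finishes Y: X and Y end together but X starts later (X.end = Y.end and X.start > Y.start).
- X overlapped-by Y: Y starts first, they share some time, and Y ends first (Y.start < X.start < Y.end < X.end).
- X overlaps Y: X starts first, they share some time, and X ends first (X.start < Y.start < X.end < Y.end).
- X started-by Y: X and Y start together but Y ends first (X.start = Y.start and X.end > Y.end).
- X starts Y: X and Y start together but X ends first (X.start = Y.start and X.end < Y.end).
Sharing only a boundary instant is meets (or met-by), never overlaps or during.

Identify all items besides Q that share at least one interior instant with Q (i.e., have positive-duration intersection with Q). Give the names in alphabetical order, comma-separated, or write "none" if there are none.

Target Q = [76, 99].
A [54, 81] → overlaps → yes.
B [97, 102] → overlapped-by → yes.
E [49, 76] → meets → no.
G [55, 102] → contains → yes.
J [51, 94] → overlaps → yes.
K [64, 86] → overlaps → yes.
L [62, 98] → overlaps → yes.
N [37, 55] → before → no.
P [69, 87] → overlaps → yes.
S [42, 67] → before → no.
W [3, 51] → before → no.
Z [53, 58] → before → no.
Result: A, B, G, J, K, L, P.

A, B, G, J, K, L, P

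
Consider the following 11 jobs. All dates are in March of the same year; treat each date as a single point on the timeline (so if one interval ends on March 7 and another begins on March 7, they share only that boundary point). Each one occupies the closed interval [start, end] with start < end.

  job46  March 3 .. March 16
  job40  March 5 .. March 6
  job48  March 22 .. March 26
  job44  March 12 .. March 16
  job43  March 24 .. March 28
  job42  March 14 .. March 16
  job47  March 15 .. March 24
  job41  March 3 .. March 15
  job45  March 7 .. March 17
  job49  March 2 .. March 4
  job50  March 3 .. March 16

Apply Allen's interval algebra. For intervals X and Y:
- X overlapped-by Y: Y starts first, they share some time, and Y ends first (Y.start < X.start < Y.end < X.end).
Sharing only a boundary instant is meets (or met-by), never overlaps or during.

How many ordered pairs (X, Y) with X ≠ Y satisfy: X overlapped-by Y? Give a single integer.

15

Checking all 110 ordered pairs for relation 'overlapped-by'; matching pairs in alphabetical order:
(job41, job49): job41 overlapped-by job49 ✓
(job42, job41): job42 overlapped-by job41 ✓
(job43, job48): job43 overlapped-by job48 ✓
(job44, job41): job44 overlapped-by job41 ✓
(job45, job41): job45 overlapped-by job41 ✓
(job45, job46): job45 overlapped-by job46 ✓
(job45, job50): job45 overlapped-by job50 ✓
(job46, job49): job46 overlapped-by job49 ✓
(job47, job42): job47 overlapped-by job42 ✓
(job47, job44): job47 overlapped-by job44 ✓
(job47, job45): job47 overlapped-by job45 ✓
(job47, job46): job47 overlapped-by job46 ✓
(job47, job50): job47 overlapped-by job50 ✓
(job48, job47): job48 overlapped-by job47 ✓
(job50, job49): job50 overlapped-by job49 ✓
Count: 15.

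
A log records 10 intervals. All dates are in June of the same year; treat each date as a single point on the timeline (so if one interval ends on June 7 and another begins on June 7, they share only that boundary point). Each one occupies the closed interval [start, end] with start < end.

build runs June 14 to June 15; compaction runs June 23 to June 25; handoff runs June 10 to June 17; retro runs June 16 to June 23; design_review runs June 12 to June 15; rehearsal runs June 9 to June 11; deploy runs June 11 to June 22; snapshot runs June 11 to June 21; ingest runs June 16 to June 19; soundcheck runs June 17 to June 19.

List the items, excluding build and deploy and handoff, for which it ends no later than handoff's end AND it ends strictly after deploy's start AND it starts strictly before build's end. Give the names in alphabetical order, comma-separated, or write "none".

Conditions: its end is no later than handoff's end (X.end <= June 17) AND its end is strictly after deploy's start (X.end > June 11) AND its start is strictly before build's end (X.start < June 15).
compaction: end June 25 <= June 17? ✗; end June 25 > June 11? ✓; start June 23 < June 15? ✗ → no.
design_review: end June 15 <= June 17? ✓; end June 15 > June 11? ✓; start June 12 < June 15? ✓ → yes.
ingest: end June 19 <= June 17? ✗; end June 19 > June 11? ✓; start June 16 < June 15? ✗ → no.
rehearsal: end June 11 <= June 17? ✓; end June 11 > June 11? ✗; start June 9 < June 15? ✓ → no.
retro: end June 23 <= June 17? ✗; end June 23 > June 11? ✓; start June 16 < June 15? ✗ → no.
snapshot: end June 21 <= June 17? ✗; end June 21 > June 11? ✓; start June 11 < June 15? ✓ → no.
soundcheck: end June 19 <= June 17? ✗; end June 19 > June 11? ✓; start June 17 < June 15? ✗ → no.
Result: design_review.

design_review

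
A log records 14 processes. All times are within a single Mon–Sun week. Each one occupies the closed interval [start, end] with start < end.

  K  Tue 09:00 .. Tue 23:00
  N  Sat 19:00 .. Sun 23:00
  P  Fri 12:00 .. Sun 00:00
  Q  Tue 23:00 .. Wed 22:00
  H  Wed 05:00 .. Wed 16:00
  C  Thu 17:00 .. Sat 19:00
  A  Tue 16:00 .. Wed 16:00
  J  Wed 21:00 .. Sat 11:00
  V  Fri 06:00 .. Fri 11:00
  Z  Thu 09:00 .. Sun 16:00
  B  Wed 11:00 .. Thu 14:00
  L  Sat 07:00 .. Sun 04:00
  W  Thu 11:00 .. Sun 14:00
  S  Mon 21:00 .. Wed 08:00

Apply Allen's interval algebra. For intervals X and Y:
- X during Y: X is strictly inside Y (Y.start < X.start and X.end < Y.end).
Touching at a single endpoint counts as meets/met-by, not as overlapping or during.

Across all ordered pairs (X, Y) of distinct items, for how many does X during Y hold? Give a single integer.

Checking all 182 ordered pairs for relation 'during'; matching pairs in alphabetical order:
(C, W): C during W ✓
(C, Z): C during Z ✓
(H, Q): H during Q ✓
(K, S): K during S ✓
(L, W): L during W ✓
(L, Z): L during Z ✓
(P, W): P during W ✓
(P, Z): P during Z ✓
(V, C): V during C ✓
(V, J): V during J ✓
(V, W): V during W ✓
(V, Z): V during Z ✓
(W, Z): W during Z ✓
Count: 13.

13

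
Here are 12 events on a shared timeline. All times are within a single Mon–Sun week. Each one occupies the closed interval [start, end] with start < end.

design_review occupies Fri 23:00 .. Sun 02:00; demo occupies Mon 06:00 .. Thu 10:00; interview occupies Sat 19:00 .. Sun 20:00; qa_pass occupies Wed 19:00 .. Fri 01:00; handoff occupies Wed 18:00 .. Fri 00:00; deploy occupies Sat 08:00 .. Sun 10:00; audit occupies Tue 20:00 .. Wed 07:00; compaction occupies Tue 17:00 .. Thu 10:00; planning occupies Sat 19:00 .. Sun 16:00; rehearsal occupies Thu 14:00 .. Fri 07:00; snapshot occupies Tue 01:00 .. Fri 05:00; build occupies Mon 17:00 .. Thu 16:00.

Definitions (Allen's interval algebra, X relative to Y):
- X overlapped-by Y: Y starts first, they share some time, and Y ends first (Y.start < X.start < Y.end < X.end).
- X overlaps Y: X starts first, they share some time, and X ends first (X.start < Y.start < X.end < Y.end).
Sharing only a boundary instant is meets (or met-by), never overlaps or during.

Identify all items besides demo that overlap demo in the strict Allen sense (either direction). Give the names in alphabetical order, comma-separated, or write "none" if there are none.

Target demo = [Mon 06:00, Thu 10:00].
audit [Tue 20:00, Wed 07:00] → during → no.
build [Mon 17:00, Thu 16:00] → overlapped-by → yes.
compaction [Tue 17:00, Thu 10:00] → finishes → no.
deploy [Sat 08:00, Sun 10:00] → after → no.
design_review [Fri 23:00, Sun 02:00] → after → no.
handoff [Wed 18:00, Fri 00:00] → overlapped-by → yes.
interview [Sat 19:00, Sun 20:00] → after → no.
planning [Sat 19:00, Sun 16:00] → after → no.
qa_pass [Wed 19:00, Fri 01:00] → overlapped-by → yes.
rehearsal [Thu 14:00, Fri 07:00] → after → no.
snapshot [Tue 01:00, Fri 05:00] → overlapped-by → yes.
Result: build, handoff, qa_pass, snapshot.

build, handoff, qa_pass, snapshot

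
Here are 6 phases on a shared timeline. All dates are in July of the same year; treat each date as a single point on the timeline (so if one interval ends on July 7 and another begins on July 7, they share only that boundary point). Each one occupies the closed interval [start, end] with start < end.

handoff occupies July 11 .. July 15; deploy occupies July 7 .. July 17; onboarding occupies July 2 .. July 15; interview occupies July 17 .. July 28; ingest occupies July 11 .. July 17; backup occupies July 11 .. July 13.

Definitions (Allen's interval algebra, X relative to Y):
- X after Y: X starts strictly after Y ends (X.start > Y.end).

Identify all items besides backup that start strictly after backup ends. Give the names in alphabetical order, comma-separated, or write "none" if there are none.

interview

Target backup = [July 11, July 13].
deploy [July 7, July 17] → contains → no.
handoff [July 11, July 15] → started-by → no.
ingest [July 11, July 17] → started-by → no.
interview [July 17, July 28] → after → yes.
onboarding [July 2, July 15] → contains → no.
Result: interview.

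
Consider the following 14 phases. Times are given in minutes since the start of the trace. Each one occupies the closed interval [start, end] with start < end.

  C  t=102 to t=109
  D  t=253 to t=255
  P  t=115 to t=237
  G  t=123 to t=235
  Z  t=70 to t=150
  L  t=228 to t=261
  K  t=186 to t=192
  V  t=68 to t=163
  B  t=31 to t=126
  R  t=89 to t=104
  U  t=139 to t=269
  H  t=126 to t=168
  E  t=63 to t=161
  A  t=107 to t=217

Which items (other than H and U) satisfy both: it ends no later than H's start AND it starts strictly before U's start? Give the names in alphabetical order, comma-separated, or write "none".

B, C, R

Conditions: its end is no later than H's start (X.end <= t=126) AND its start is strictly before U's start (X.start < t=139).
A: end t=217 <= t=126? ✗; start t=107 < t=139? ✓ → no.
B: end t=126 <= t=126? ✓; start t=31 < t=139? ✓ → yes.
C: end t=109 <= t=126? ✓; start t=102 < t=139? ✓ → yes.
D: end t=255 <= t=126? ✗; start t=253 < t=139? ✗ → no.
E: end t=161 <= t=126? ✗; start t=63 < t=139? ✓ → no.
G: end t=235 <= t=126? ✗; start t=123 < t=139? ✓ → no.
K: end t=192 <= t=126? ✗; start t=186 < t=139? ✗ → no.
L: end t=261 <= t=126? ✗; start t=228 < t=139? ✗ → no.
P: end t=237 <= t=126? ✗; start t=115 < t=139? ✓ → no.
R: end t=104 <= t=126? ✓; start t=89 < t=139? ✓ → yes.
V: end t=163 <= t=126? ✗; start t=68 < t=139? ✓ → no.
Z: end t=150 <= t=126? ✗; start t=70 < t=139? ✓ → no.
Result: B, C, R.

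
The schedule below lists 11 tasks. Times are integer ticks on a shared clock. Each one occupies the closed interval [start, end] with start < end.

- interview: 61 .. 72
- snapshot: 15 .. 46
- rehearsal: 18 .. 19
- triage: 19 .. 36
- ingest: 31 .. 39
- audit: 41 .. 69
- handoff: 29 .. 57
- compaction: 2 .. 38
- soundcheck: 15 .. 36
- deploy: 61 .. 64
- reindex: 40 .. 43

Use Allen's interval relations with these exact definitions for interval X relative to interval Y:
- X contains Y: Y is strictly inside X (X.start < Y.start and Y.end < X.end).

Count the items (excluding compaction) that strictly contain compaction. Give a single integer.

0

Target compaction = [2, 38].
audit [41, 69] → after → no.
deploy [61, 64] → after → no.
handoff [29, 57] → overlapped-by → no.
ingest [31, 39] → overlapped-by → no.
interview [61, 72] → after → no.
rehearsal [18, 19] → during → no.
reindex [40, 43] → after → no.
snapshot [15, 46] → overlapped-by → no.
soundcheck [15, 36] → during → no.
triage [19, 36] → during → no.
Total: 0.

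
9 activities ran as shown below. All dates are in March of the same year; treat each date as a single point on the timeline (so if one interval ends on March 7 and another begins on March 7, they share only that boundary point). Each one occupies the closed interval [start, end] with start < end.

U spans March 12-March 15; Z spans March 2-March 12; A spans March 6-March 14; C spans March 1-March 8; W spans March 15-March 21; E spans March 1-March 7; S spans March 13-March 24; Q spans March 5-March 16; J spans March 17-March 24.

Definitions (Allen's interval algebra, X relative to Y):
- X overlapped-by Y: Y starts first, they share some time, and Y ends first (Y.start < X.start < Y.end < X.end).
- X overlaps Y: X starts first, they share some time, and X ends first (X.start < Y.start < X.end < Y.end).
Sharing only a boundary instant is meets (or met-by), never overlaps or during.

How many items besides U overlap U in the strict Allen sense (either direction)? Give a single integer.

Target U = [March 12, March 15].
A [March 6, March 14] → overlaps → counts.
C [March 1, March 8] → before → no.
E [March 1, March 7] → before → no.
J [March 17, March 24] → after → no.
Q [March 5, March 16] → contains → no.
S [March 13, March 24] → overlapped-by → counts.
W [March 15, March 21] → met-by → no.
Z [March 2, March 12] → meets → no.
Total: 2.

2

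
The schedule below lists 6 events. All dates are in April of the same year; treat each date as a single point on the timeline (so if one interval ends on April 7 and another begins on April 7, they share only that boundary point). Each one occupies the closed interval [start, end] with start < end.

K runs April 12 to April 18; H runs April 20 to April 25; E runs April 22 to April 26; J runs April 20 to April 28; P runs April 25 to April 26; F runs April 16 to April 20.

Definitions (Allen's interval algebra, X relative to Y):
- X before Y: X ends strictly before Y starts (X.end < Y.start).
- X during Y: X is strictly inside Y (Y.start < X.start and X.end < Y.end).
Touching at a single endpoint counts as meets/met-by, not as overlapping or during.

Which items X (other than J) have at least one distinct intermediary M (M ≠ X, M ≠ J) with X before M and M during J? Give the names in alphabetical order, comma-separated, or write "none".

Target J = [April 20, April 28].
Intermediaries M with M during J: E, P.
Via E — items with X before E: F, K.
Via P — items with X before P: F, K.
Union: F, K.

F, K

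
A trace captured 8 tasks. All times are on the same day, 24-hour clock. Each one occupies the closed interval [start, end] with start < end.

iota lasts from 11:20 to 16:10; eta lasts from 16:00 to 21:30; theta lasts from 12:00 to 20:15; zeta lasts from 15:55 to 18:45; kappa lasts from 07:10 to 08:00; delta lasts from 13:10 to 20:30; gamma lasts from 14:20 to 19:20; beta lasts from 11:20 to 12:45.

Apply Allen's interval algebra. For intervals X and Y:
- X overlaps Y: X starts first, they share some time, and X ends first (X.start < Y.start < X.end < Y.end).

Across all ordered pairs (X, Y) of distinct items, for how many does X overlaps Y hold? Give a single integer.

11

Checking all 56 ordered pairs for relation 'overlaps'; matching pairs in alphabetical order:
(beta, theta): beta overlaps theta ✓
(delta, eta): delta overlaps eta ✓
(gamma, eta): gamma overlaps eta ✓
(iota, delta): iota overlaps delta ✓
(iota, eta): iota overlaps eta ✓
(iota, gamma): iota overlaps gamma ✓
(iota, theta): iota overlaps theta ✓
(iota, zeta): iota overlaps zeta ✓
(theta, delta): theta overlaps delta ✓
(theta, eta): theta overlaps eta ✓
(zeta, eta): zeta overlaps eta ✓
Count: 11.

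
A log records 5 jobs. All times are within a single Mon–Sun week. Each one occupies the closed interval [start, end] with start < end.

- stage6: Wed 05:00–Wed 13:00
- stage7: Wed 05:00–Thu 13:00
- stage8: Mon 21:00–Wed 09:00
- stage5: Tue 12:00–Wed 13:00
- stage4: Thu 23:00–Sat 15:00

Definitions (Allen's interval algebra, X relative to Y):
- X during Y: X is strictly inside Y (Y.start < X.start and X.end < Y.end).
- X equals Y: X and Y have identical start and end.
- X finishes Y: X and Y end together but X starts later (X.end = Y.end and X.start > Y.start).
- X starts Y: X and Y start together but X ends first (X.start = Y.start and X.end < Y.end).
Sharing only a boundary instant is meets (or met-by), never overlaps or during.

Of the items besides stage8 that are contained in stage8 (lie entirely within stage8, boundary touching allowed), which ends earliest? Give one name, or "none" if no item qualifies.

none

Target stage8 = [Mon 21:00, Wed 09:00].
stage4 [Thu 23:00, Sat 15:00] → after → excluded.
stage5 [Tue 12:00, Wed 13:00] → overlapped-by → excluded.
stage6 [Wed 05:00, Wed 13:00] → overlapped-by → excluded.
stage7 [Wed 05:00, Thu 13:00] → overlapped-by → excluded.
No candidates → none.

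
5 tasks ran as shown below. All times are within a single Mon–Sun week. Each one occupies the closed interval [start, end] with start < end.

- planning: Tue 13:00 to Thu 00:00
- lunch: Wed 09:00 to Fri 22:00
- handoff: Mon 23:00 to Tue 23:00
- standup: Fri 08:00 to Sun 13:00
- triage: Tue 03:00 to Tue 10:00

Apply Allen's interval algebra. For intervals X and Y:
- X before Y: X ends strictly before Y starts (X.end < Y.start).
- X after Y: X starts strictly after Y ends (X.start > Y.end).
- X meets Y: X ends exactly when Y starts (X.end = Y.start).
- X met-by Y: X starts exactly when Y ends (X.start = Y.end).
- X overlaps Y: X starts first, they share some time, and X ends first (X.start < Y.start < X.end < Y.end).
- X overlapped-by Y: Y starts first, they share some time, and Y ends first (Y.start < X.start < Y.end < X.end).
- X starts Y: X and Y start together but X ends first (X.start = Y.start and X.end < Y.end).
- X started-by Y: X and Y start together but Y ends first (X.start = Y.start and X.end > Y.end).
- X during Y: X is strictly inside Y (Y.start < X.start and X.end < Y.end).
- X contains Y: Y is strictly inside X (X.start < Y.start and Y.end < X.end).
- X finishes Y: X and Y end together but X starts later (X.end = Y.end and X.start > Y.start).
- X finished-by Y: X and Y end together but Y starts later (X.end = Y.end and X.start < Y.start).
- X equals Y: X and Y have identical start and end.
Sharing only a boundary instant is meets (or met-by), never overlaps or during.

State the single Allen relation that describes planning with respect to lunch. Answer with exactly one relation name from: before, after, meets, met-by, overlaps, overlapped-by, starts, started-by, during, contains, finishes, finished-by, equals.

planning = [Tue 13:00, Thu 00:00]; lunch = [Wed 09:00, Fri 22:00].
Compare endpoints: planning.start < lunch.start, planning.start < lunch.end, planning.end > lunch.start, planning.end < lunch.end.
That pattern is 'overlaps'.

overlaps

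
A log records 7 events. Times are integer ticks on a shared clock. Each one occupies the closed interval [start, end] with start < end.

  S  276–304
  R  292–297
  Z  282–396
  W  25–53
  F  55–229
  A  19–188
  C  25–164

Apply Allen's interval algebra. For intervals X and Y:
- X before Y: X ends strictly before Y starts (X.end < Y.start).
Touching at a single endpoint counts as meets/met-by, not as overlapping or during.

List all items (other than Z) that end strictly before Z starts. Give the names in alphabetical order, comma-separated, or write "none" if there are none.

Target Z = [282, 396].
A [19, 188] → before → yes.
C [25, 164] → before → yes.
F [55, 229] → before → yes.
R [292, 297] → during → no.
S [276, 304] → overlaps → no.
W [25, 53] → before → yes.
Result: A, C, F, W.

A, C, F, W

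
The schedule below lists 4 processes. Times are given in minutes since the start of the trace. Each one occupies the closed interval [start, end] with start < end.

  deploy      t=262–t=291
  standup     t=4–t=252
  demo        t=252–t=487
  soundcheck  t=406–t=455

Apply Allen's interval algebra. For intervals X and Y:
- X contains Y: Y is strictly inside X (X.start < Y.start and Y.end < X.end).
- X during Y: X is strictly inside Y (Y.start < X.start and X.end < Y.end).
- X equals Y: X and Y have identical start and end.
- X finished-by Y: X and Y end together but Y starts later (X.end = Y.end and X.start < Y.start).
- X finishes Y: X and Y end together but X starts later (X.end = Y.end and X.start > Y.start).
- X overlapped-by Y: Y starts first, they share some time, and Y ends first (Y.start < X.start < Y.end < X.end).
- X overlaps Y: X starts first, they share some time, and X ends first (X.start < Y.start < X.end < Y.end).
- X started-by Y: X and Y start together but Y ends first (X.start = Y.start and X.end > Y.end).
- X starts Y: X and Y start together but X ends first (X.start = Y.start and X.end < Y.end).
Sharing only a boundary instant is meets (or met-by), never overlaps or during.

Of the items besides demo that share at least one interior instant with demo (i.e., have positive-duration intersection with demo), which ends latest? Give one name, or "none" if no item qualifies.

soundcheck

Target demo = [t=252, t=487].
deploy [t=262, t=291] → during → candidate.
soundcheck [t=406, t=455] → during → candidate.
standup [t=4, t=252] → meets → excluded.
Among candidates, latest end is t=455 → soundcheck.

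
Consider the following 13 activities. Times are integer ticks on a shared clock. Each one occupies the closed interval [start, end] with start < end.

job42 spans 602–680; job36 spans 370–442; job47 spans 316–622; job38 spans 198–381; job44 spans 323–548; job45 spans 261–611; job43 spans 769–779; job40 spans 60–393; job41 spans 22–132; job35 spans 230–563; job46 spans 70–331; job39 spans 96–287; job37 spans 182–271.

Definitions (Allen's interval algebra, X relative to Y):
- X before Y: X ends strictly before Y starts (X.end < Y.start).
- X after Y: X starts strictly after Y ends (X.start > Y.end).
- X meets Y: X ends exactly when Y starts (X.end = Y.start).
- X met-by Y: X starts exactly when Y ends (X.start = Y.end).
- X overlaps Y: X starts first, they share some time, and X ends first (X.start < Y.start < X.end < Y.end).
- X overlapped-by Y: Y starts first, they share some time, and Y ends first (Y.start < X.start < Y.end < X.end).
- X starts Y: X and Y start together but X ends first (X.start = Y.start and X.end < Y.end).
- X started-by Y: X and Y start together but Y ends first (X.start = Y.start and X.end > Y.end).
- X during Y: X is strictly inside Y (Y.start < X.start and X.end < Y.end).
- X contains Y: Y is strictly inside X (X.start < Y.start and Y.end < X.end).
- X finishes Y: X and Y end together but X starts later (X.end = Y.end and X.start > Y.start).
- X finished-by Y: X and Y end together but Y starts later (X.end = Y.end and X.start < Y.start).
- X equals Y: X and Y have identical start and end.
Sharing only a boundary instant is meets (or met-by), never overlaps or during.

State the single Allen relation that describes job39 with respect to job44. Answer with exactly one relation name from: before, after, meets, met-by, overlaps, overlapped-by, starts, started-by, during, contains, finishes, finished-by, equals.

job39 = [96, 287]; job44 = [323, 548].
Compare endpoints: job39.start < job44.start, job39.start < job44.end, job39.end < job44.start, job39.end < job44.end.
That pattern is 'before'.

before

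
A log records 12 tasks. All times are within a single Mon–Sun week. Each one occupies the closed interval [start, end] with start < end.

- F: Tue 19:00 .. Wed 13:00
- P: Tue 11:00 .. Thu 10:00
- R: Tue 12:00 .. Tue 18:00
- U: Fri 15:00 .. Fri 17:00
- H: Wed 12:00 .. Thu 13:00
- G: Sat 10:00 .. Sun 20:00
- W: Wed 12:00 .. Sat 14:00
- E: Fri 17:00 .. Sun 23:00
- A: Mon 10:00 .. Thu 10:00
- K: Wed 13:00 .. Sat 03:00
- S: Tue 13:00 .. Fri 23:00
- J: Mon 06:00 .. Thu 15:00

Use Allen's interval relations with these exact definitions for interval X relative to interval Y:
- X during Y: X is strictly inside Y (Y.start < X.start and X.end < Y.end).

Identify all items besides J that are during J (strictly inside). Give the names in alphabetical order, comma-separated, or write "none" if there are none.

A, F, H, P, R

Target J = [Mon 06:00, Thu 15:00].
A [Mon 10:00, Thu 10:00] → during → yes.
E [Fri 17:00, Sun 23:00] → after → no.
F [Tue 19:00, Wed 13:00] → during → yes.
G [Sat 10:00, Sun 20:00] → after → no.
H [Wed 12:00, Thu 13:00] → during → yes.
K [Wed 13:00, Sat 03:00] → overlapped-by → no.
P [Tue 11:00, Thu 10:00] → during → yes.
R [Tue 12:00, Tue 18:00] → during → yes.
S [Tue 13:00, Fri 23:00] → overlapped-by → no.
U [Fri 15:00, Fri 17:00] → after → no.
W [Wed 12:00, Sat 14:00] → overlapped-by → no.
Result: A, F, H, P, R.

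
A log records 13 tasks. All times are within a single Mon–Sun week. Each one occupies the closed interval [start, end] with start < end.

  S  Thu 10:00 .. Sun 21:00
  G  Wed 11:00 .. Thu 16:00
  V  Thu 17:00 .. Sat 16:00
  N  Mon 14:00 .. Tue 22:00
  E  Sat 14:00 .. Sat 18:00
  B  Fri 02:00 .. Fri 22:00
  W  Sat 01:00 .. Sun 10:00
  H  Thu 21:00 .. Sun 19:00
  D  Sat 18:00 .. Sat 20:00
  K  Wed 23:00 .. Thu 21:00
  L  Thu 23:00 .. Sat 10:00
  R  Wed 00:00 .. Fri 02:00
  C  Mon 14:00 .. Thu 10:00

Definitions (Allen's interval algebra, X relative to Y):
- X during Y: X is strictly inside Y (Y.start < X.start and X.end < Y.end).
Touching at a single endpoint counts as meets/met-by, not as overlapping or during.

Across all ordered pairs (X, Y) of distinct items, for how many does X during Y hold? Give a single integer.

Checking all 156 ordered pairs for relation 'during'; matching pairs in alphabetical order:
(B, H): B during H ✓
(B, L): B during L ✓
(B, S): B during S ✓
(B, V): B during V ✓
(D, H): D during H ✓
(D, S): D during S ✓
(D, W): D during W ✓
(E, H): E during H ✓
(E, S): E during S ✓
(E, W): E during W ✓
(G, R): G during R ✓
(H, S): H during S ✓
(K, R): K during R ✓
(L, H): L during H ✓
(L, S): L during S ✓
(L, V): L during V ✓
(V, S): V during S ✓
(W, H): W during H ✓
(W, S): W during S ✓
Count: 19.

19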